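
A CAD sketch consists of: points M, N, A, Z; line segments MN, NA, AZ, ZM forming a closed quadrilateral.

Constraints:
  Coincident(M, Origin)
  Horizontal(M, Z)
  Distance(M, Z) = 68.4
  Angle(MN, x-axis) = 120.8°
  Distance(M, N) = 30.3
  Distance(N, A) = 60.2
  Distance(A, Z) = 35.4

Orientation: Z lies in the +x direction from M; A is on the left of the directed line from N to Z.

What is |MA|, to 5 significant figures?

51.841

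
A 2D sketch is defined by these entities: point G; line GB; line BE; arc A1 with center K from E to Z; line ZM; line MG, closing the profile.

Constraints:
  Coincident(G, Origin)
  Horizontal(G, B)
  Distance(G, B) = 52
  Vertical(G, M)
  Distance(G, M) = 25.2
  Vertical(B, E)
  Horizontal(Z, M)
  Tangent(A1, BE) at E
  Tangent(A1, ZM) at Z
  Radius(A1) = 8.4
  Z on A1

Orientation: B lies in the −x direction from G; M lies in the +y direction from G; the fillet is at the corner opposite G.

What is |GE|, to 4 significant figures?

54.65

The virtual corner opposite G is at (-52.00, 25.20). The tangent condition forces KE to be normal to BE and A1 meets ZM tangentially, so KZ is at right angles to ZM, with radius 8.4, so the center K sits 8.4 in from both sides at K = (-43.60, 16.80). That places the tangent points at E = (-52.00, 16.80) on BE and Z = (-43.60, 25.20) on ZM. Then |GE| = |E − G| = 54.65.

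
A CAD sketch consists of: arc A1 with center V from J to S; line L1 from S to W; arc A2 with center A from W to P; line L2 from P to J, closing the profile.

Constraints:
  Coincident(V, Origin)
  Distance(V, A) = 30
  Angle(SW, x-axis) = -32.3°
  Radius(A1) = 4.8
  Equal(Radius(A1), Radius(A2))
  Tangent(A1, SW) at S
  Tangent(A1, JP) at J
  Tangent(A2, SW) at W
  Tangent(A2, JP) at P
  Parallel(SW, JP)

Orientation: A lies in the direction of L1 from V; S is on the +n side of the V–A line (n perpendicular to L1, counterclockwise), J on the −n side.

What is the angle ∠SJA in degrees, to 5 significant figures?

80.910°

The slot axis is L1's direction at -32.3°, so u = (cos -32.3°, sin -32.3°) = (0.84526, -0.53435) and n = (−sin -32.3°, cos -32.3°) = (0.53435, 0.84526). V is at the origin and A lies 30.0 along u from V, so A = 30.0·u = (25.358, -16.031). Tangency of A1 to both parallel lines with radius 4.8 puts S and J at V ± 4.8·n: S = (2.5649, 4.0573), J = (-2.5649, -4.0573). Then cos ∠SJA = JS·JA / (|JS||JA|), giving 80.910°.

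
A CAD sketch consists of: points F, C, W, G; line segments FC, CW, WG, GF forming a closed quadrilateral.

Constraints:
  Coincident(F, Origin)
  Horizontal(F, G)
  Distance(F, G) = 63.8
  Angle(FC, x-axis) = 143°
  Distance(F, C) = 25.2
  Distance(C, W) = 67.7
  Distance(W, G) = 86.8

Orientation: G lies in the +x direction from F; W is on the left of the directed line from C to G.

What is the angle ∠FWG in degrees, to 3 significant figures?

45.9°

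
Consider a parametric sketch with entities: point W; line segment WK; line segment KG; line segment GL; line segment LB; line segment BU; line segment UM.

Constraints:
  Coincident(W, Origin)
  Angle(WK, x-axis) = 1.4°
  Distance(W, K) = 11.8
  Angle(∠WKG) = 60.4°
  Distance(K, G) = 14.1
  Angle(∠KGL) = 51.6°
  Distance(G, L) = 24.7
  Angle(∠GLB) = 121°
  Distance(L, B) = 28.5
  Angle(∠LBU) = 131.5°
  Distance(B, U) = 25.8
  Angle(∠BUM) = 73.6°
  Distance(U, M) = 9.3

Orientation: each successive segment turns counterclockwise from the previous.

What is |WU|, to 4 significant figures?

52.29

W is at the origin; WK runs at 1.4° with length 11.8, so K = (11.80, 0.2883). ∠WKG = 60.4° gives KG at 121.0° from the x-axis; with |KG| = 14.1, G = (4.534, 12.37). ∠KGL = 51.6° gives GL at -110.6° from the x-axis; with |GL| = 24.7, L = (-4.156, -10.75). ∠GLB = 121.0° gives LB at -51.60° from the x-axis; with |LB| = 28.5, B = (13.55, -33.08). ∠LBU = 131.5° gives BU at -3.100° from the x-axis; with |BU| = 25.8, U = (39.31, -34.48). Then |WU| = |U − W| = 52.29.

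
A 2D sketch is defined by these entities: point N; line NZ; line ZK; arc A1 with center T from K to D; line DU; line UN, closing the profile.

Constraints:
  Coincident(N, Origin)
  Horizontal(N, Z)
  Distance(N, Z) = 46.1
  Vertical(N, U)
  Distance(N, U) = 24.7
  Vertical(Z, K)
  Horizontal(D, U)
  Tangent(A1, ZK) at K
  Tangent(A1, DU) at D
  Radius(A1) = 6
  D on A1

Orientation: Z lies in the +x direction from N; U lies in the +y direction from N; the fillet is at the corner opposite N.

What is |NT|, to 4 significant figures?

44.25

N and U share the same x with |NU| = 24.7 and U on the +y side, so U = (0.000, 24.70). The virtual corner opposite N is at (46.10, 24.70). The tangent condition forces TK to be normal to ZK and since A1 is tangent to DU there, TD ⟂ DU, with radius 6.0, so the center T sits 6.0 in from both sides at T = (40.10, 18.70). Then |NT| = |T − N| = 44.25.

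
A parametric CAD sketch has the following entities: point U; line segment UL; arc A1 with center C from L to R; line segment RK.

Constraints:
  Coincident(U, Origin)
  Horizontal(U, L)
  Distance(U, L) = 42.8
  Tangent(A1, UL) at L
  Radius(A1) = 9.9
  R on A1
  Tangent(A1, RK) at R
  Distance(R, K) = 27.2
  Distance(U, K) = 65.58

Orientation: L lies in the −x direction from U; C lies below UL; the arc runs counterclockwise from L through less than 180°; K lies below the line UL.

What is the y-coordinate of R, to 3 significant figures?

-9.20

Checks: |CL| = 9.900 ✓; |CR| = 9.900 ✓; ∠(CR, RK) = 90.00° ✓; |RK| = 27.20 ✓; |UK| = 65.58 ✓.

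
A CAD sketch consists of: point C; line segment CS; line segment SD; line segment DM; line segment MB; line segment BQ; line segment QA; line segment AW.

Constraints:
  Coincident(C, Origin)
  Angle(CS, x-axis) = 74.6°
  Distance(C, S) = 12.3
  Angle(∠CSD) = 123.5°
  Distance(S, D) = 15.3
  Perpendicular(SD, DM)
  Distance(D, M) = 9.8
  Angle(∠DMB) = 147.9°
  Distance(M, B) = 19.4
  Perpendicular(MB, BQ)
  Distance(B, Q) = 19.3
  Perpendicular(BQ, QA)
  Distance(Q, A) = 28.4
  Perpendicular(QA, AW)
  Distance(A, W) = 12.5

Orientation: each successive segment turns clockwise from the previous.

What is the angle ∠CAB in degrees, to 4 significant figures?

31.95°

MB ⟂ BQ, so BQ runs at 166.0°; with |BQ| = 19.3, Q = (-2.566, -6.858). BQ is perpendicular to QA, so QA runs at 76.00°; with |QA| = 28.4, A = (4.304, 20.70). Then cos ∠CAB = AC·AB / (|AC||AB|), giving 31.95°.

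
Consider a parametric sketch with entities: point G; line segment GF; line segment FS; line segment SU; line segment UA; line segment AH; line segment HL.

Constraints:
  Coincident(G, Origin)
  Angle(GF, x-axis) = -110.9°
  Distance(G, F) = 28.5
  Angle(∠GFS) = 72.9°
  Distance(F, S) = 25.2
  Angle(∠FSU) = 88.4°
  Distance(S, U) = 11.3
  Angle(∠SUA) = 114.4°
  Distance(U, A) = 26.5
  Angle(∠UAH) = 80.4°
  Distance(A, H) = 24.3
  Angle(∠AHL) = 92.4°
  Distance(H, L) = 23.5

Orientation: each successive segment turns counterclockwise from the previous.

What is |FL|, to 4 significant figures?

19.45

G is at the origin; GF runs at -110.9° with length 28.5, so F = (-10.17, -26.62). ∠GFS = 72.9° gives FS at -3.800° from the x-axis; with |FS| = 25.2, S = (14.98, -28.29). ∠FSU = 88.4° gives SU at 87.80° from the x-axis; with |SU| = 11.3, U = (15.41, -17.00). ∠SUA = 114.4° gives UA at 153.4° from the x-axis; with |UA| = 26.5, A = (-8.284, -5.138). ∠UAH = 80.4° gives AH at -107.0° from the x-axis; with |AH| = 24.3, H = (-15.39, -28.38). ∠AHL = 92.4° gives HL at -19.40° from the x-axis; with |HL| = 23.5, L = (6.777, -36.18). Then |FL| = |L − F| = 19.45.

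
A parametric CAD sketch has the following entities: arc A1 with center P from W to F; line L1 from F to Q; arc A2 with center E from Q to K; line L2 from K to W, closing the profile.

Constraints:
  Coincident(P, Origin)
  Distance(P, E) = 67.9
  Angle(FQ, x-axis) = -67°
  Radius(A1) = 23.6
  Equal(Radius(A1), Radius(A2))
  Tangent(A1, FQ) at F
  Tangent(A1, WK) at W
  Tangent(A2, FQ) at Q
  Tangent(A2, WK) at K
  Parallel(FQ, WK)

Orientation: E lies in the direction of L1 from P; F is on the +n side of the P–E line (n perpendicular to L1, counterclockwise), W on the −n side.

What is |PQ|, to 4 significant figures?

71.88

The slot axis is L1's direction at -67.0°, so u = (cos -67.0°, sin -67.0°) = (0.3907, -0.9205) and n = (−sin -67.0°, cos -67.0°) = (0.9205, 0.3907). P is at the origin and E lies 67.9 along u from P, so E = 67.9·u = (26.53, -62.50). Tangency of A1 to both parallel lines with radius 23.6 puts F and W at P ± 23.6·n: F = (21.72, 9.221), W = (-21.72, -9.221). Equal radii place Q and K the same way about E: Q = E + 23.6·n = (48.25, -53.28), K = E − 23.6·n = (4.807, -71.72). Then |PQ| = |Q − P| = 71.88.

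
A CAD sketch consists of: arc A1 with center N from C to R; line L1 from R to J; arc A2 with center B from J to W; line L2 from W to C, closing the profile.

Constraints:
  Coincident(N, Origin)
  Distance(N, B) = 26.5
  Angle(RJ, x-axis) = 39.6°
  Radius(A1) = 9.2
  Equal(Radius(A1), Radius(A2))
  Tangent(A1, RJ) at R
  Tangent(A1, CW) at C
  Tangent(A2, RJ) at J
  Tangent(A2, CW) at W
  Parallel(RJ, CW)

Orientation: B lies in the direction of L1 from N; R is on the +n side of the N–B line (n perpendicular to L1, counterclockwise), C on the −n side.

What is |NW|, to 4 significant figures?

28.05

Tangency of A1 to both parallel lines with radius 9.2 puts R and C at N ± 9.2·n: R = (-5.864, 7.089), C = (5.864, -7.089). Equal radii place J and W the same way about B: J = B + 9.2·n = (14.55, 23.98), W = B − 9.2·n = (26.28, 9.803). Then |NW| = |W − N| = 28.05.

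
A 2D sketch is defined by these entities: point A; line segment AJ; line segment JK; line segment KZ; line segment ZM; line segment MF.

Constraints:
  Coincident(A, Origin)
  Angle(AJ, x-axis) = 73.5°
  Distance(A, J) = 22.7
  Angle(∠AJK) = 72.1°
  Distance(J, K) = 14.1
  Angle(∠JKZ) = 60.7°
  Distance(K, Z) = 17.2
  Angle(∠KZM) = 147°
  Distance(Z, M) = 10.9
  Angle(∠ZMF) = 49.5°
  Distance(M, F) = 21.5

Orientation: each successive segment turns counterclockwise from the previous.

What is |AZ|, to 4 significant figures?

6.727

A is at the origin; AJ runs at 73.5° with length 22.7, so J = (6.447, 21.77). ∠AJK = 72.1° gives JK at -178.6° from the x-axis; with |JK| = 14.1, K = (-7.649, 21.42). ∠JKZ = 60.7° gives KZ at -59.30° from the x-axis; with |KZ| = 17.2, Z = (1.133, 6.631). Then |AZ| = |Z − A| = 6.727.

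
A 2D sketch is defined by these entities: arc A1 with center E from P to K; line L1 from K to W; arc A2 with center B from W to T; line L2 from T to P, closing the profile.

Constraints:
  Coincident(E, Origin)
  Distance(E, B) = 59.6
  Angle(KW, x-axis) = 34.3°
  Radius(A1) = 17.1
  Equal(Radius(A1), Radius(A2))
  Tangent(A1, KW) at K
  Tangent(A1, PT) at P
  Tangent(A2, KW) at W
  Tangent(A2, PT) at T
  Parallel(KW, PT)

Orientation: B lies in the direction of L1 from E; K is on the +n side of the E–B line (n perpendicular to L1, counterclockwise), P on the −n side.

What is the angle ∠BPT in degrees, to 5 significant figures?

16.009°

Tangency of A1 to both parallel lines with radius 17.1 puts K and P at E ± 17.1·n: K = (-9.6363, 14.126), P = (9.6363, -14.126). Equal radii place W and T the same way about B: W = B + 17.1·n = (39.599, 47.712), T = B − 17.1·n = (58.872, 19.460). Then cos ∠BPT = PB·PT / (|PB||PT|), giving 16.009°.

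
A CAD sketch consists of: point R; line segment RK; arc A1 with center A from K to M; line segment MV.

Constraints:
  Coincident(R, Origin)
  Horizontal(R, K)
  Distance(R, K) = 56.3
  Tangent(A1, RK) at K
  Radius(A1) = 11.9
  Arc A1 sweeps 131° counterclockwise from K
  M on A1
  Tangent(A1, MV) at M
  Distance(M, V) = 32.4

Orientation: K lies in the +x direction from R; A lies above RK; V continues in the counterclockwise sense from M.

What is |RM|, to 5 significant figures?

68.191

R is at the origin; RK is horizontal with |RK| = 56.3 and K on the +x side, so K = (56.300, 0.0000). Tangency of A1 to RK means the radius AK is perpendicular to RK, so A = K + (0, 11.9) = (56.300, 11.900). On A1, K sits at bearing -90° from A; a 131° counterclockwise sweep puts M at bearing 41°, so M = A + 11.9·(cos 41°, sin 41°) = (65.281, 19.707). Then |RM| = |M − R| = 68.191.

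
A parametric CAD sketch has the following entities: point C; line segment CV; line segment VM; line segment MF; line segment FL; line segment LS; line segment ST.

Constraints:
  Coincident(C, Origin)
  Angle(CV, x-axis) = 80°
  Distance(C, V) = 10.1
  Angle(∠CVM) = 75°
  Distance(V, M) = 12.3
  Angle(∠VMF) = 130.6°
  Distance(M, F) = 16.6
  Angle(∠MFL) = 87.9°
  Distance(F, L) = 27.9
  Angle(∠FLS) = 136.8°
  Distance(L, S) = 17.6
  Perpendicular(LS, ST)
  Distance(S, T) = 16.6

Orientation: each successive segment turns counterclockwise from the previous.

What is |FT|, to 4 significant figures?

38.02

∠FLS = 136.8° gives LS at 9.700° from the x-axis; with |LS| = 17.6, S = (20.45, -17.06). LS ⟂ ST, so ST runs at 99.70°; with |ST| = 16.6, T = (17.65, -0.6939). Then |FT| = |T − F| = 38.02.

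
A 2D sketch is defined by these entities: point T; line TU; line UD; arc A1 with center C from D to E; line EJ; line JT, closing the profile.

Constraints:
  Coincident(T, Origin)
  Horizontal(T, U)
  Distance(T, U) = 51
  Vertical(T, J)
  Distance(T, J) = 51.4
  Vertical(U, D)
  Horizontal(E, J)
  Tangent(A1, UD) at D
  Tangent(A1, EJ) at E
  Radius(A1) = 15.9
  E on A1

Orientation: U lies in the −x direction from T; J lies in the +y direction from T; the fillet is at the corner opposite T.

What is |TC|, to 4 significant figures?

49.92

T is at the origin; T and U share the same y with |TU| = 51.0 and U on the −x side, so U = (-51.00, 0.000). TJ is vertical with |TJ| = 51.4 and J on the +y side, so J = (0.000, 51.40). The virtual corner opposite T is at (-51.00, 51.40). Since A1 is tangent to UD there, CD ⟂ UD and A1 meets EJ tangentially, so CE is at right angles to EJ, with radius 15.9, so the center C sits 15.9 in from both sides at C = (-35.10, 35.50). Then |TC| = |C − T| = 49.92.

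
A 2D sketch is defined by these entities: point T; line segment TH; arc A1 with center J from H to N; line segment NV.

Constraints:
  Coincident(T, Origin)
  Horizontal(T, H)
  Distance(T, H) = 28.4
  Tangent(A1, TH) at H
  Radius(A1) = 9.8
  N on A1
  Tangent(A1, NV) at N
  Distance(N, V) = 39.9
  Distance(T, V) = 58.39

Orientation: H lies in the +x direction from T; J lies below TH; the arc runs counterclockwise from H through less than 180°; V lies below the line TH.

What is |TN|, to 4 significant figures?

22.49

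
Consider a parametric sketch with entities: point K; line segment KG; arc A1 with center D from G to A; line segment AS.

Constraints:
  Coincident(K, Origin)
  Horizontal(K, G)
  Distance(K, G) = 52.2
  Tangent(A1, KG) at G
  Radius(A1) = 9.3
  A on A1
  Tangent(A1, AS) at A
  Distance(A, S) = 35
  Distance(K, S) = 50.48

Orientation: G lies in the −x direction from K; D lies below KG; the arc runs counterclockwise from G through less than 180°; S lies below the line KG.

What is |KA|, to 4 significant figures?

60.53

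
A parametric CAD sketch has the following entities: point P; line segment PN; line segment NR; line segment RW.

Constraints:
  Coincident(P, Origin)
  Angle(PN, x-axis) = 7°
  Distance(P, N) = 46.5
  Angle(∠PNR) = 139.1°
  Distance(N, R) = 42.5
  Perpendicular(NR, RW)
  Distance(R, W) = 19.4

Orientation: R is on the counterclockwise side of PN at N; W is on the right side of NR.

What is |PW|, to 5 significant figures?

92.269

P is at the origin; PN runs at 7.0° with length 46.5, so N = 46.5·(cos 7.0°, sin 7.0°) = (46.153, 5.6669). ∠PNR = 139.1°, so NR runs at 7.0° + (180° − 139.1°) = 47.900° from the x-axis; with |NR| = 42.5, R = N + 42.5·(cos 47.900°, sin 47.900°) = (74.647, 37.201). NR is perpendicular to RW; with |RW| = 19.4 on the right of NR, W = R + 19.4·(0.74198, -0.67043) = (89.041, 24.195). Then |PW| = |W − P| = 92.269.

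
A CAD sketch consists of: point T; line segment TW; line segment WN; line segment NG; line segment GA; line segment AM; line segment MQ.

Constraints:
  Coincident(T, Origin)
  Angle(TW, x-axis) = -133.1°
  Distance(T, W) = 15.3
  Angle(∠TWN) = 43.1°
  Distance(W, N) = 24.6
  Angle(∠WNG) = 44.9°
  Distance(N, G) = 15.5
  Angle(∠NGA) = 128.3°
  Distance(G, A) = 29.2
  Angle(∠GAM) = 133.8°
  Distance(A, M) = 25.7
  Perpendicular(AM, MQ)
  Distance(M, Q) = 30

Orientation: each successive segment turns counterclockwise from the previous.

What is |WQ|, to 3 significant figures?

31.8

∠GAM = 133.8° gives AM at -123° from the x-axis; with |AM| = 25.7, M = (-40.4, -26.2). The perpendicularity gives MQ at right angles to AM, so MQ runs at -33.2°; with |MQ| = 30.0, Q = (-15.3, -42.7). Then |WQ| = |Q − W| = 31.8.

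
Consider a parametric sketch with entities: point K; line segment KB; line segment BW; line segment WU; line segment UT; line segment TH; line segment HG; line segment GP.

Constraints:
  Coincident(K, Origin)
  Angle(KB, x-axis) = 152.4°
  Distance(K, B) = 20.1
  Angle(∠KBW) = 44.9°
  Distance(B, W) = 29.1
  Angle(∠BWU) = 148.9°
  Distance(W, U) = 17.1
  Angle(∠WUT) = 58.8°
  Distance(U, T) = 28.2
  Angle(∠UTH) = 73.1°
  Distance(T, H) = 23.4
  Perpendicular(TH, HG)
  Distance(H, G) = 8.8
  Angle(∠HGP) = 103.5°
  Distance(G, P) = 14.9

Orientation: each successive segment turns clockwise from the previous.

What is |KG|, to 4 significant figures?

19.04

K is at the origin; KB runs at 152.4° with length 20.1, so B = (-17.81, 9.312). ∠KBW = 44.9° gives BW at 17.30° from the x-axis; with |BW| = 29.1, W = (9.971, 17.97). ∠BWU = 148.9° gives WU at -13.80° from the x-axis; with |WU| = 17.1, U = (26.58, 13.89). ∠WUT = 58.8° gives UT at -135.0° from the x-axis; with |UT| = 28.2, T = (6.637, -6.053). ∠UTH = 73.1° gives TH at 118.1° from the x-axis; with |TH| = 23.4, H = (-4.385, 14.59). The perpendicularity gives HG at right angles to TH, so HG runs at 28.10°; with |HG| = 8.8, G = (3.378, 18.73). Then |KG| = |G − K| = 19.04.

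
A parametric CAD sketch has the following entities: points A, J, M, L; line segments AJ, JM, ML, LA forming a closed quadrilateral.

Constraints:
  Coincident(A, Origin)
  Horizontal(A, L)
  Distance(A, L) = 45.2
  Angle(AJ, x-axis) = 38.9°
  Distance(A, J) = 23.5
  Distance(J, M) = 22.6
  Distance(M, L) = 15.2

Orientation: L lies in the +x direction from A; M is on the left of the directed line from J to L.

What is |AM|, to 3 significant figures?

43.4

A is at the origin; A and L share the same y with |AL| = 45.2 and L in +x, so L = (45.2, 0). AJ runs at 38.9° with |AJ| = 23.5, so J = (18.3, 14.8). M is determined by |JM| = 22.6 and |ML| = 15.2 together: it lies at the intersection of circle(J, 22.6) and circle(L, 15.2). With |JL| = 30.7, the foot of the radical line on JL is 19.9 from J and the perpendicular offset is √(22.6² − 19.9²) = 10.7. Taking the left-of-JL solution: M = (40.9, 14.6).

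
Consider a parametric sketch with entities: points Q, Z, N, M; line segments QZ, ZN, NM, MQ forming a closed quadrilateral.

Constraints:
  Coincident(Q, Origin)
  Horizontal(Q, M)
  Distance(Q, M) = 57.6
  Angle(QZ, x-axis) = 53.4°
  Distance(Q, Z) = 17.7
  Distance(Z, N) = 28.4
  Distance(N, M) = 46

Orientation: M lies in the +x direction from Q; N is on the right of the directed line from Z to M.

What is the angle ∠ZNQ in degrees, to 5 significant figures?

38.011°

Checks: |ZN| = 28.40 ✓; |NM| = 46.00 ✓.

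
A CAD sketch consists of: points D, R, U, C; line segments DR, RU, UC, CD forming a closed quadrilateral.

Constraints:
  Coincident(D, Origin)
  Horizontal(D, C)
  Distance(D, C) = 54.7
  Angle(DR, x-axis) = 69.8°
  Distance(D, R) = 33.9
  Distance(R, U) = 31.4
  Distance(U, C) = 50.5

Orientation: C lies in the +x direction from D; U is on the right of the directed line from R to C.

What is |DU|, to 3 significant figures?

4.42

Checks: |RU| = 31.40 ✓; |UC| = 50.50 ✓.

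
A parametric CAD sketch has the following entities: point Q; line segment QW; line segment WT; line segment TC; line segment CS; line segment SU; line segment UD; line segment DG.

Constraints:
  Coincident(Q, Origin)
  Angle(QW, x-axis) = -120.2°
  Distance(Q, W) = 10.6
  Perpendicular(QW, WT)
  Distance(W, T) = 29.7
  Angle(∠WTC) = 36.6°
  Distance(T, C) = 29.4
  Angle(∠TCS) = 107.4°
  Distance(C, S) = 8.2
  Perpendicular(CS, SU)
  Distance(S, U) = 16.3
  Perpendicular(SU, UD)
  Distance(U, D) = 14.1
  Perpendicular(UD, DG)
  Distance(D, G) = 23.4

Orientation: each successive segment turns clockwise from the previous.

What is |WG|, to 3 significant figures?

27.6

The perpendicularity gives UD at right angles to SU, so UD runs at 114°; with |UD| = 14.1, D = (-19.1, 7.88). The perpendicularity gives DG at right angles to UD, so DG runs at 23.8°; with |DG| = 23.4, G = (2.33, 17.3). Then |WG| = |G − W| = 27.6.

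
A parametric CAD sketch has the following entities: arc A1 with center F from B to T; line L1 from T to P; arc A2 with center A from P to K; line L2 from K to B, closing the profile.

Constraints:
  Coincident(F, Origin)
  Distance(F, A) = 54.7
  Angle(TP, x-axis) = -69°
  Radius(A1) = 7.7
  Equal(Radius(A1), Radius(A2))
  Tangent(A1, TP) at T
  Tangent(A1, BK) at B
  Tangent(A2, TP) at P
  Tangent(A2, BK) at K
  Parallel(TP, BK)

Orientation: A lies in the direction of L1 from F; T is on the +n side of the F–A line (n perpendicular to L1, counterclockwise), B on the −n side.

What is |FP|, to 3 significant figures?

55.2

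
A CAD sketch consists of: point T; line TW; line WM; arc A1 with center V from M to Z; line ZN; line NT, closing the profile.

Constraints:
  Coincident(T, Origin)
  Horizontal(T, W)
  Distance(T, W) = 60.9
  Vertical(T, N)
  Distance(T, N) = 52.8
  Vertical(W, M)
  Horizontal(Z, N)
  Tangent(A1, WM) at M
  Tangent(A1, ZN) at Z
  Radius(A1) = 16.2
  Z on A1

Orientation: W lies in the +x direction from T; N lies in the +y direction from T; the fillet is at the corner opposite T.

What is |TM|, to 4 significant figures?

71.05

T is at the origin; T and W share the same y with |TW| = 60.9 and W on the +x side, so W = (60.90, 0.000). T and N share the same x with |TN| = 52.8 and N on the +y side, so N = (0.000, 52.80). The virtual corner opposite T is at (60.90, 52.80). A1 meets WM tangentially, so VM is at right angles to WM and A1 meets ZN tangentially, so VZ is at right angles to ZN, with radius 16.2, so the center V sits 16.2 in from both sides at V = (44.70, 36.60). That places the tangent points at M = (60.90, 36.60) on WM and Z = (44.70, 52.80) on ZN. Then |TM| = |M − T| = 71.05.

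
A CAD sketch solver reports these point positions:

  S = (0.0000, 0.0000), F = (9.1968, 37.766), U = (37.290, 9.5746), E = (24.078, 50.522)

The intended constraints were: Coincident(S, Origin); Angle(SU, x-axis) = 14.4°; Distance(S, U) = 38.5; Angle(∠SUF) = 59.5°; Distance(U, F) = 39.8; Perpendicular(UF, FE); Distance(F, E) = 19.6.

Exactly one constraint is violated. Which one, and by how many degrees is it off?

Perpendicular(UF, FE) — off by 4.30°.

S = (0.00, 0.00) ✓; SU at 14.40° ✓; |SU| = 38.50 ✓; ∠SUF = 59.50° ✓; |UF| = 39.80 ✓; ∠(UF, FE) = 94.30° ✗; |FE| = 19.60 ✓.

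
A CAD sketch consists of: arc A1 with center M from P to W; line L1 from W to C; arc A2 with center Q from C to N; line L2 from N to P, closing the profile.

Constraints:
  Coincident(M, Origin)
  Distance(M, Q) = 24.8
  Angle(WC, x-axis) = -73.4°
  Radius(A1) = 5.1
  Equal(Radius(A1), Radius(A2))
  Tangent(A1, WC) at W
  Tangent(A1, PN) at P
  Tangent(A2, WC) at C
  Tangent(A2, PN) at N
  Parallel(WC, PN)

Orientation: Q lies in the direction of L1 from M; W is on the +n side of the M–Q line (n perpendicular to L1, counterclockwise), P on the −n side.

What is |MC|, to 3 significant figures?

25.3

Tangency of A1 to both parallel lines with radius 5.1 puts W and P at M ± 5.1·n: W = (4.89, 1.46), P = (-4.89, -1.46). Equal radii place C and N the same way about Q: C = Q + 5.1·n = (12.0, -22.3), N = Q − 5.1·n = (2.20, -25.2). Then |MC| = |C − M| = 25.3.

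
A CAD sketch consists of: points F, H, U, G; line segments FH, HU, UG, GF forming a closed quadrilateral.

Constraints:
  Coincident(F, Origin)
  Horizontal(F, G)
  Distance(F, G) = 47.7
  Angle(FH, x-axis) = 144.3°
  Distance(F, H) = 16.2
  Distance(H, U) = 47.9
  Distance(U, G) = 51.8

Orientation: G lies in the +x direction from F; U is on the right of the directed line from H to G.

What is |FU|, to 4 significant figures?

34.43

F is at the origin; F and G share the same y with |FG| = 47.7 and G in +x, so G = (47.7, 0). FH runs at 144.3° with |FH| = 16.2, so H = (-13.16, 9.453). U is determined by |HU| = 47.9 and |UG| = 51.8 together: it lies at the intersection of circle(H, 47.9) and circle(G, 51.8). With |HG| = 61.59, the foot of the radical line on HG is 27.64 from H and the perpendicular offset is √(47.9² − 27.64²) = 39.12. Taking the right-of-HG solution: U = (8.147, -33.45).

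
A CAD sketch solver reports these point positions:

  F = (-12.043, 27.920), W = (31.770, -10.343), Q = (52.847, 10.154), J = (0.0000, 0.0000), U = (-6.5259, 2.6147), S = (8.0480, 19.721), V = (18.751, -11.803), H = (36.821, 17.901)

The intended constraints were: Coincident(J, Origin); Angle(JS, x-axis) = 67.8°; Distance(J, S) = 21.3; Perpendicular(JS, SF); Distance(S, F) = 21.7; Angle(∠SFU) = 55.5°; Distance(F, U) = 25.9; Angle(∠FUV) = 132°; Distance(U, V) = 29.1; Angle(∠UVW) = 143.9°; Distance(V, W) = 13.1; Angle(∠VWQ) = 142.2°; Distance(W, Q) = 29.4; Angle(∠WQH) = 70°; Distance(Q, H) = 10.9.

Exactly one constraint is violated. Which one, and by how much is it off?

Distance(Q, H) = 10.9 — off by 6.90.

J = (0.00, 0.00) ✓; JS at 67.80° ✓; |JS| = 21.30 ✓; ∠(JS, SF) = 90.00° ✓; |SF| = 21.70 ✓; ∠SFU = 55.50° ✓; |FU| = 25.90 ✓; ∠FUV = 132.0° ✓; |UV| = 29.10 ✓; ∠UVW = 143.9° ✓; |VW| = 13.10 ✓; ∠VWQ = 142.2° ✓; |WQ| = 29.40 ✓; ∠WQH = 70.00° ✓; |QH| = 17.80 ✗.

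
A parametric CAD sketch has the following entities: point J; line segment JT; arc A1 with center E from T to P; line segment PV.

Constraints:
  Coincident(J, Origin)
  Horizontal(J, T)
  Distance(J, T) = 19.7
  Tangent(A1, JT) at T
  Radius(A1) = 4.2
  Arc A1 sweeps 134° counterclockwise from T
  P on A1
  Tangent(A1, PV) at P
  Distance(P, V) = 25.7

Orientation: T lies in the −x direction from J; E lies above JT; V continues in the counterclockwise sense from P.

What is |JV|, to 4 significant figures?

42.99

On A1, T sits at bearing -90° from E; a 134° counterclockwise sweep puts P at bearing 44°, so P = E + 4.2·(cos 44°, sin 44°) = (-16.68, 7.118). Since A1 is tangent to PV there, EP ⟂ PV, so PV runs along (−sin 44°, cos 44°); with |PV| = 25.7, V = (-34.53, 25.60). Then |JV| = |V − J| = 42.99.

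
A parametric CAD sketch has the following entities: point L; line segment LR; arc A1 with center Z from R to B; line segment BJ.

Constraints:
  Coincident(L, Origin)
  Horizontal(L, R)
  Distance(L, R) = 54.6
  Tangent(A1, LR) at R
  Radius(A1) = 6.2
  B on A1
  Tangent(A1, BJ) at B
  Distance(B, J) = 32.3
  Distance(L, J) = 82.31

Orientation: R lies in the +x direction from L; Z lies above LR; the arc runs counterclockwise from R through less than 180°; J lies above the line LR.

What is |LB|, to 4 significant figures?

60.03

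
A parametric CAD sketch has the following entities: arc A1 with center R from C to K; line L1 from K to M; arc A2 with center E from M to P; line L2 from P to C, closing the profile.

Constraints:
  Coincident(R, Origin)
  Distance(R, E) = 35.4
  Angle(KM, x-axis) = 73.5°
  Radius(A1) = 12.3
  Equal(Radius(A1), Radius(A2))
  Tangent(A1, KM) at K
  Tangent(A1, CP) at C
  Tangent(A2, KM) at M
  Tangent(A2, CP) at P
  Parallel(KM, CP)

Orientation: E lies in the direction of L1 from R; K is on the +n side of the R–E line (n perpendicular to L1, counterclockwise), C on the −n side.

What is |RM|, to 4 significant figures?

37.48

Tangency of A1 to both parallel lines with radius 12.3 puts K and C at R ± 12.3·n: K = (-11.79, 3.493), C = (11.79, -3.493). Equal radii place M and P the same way about E: M = E + 12.3·n = (-1.739, 37.44), P = E − 12.3·n = (21.85, 30.45). Then |RM| = |M − R| = 37.48.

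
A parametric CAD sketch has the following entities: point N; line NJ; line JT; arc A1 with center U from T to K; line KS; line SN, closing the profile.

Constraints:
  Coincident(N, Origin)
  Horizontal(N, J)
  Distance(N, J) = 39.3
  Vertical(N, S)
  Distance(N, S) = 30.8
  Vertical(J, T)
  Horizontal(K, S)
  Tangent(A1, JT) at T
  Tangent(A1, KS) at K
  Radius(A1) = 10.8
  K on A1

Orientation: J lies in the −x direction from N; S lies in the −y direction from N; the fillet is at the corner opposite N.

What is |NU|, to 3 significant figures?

34.8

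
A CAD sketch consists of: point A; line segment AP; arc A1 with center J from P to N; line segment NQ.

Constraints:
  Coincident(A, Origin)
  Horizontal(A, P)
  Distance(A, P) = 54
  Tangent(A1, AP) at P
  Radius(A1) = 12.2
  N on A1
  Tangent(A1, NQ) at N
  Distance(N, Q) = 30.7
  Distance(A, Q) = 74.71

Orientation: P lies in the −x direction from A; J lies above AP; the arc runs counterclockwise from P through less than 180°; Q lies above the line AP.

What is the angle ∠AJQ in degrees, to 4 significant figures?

112.9°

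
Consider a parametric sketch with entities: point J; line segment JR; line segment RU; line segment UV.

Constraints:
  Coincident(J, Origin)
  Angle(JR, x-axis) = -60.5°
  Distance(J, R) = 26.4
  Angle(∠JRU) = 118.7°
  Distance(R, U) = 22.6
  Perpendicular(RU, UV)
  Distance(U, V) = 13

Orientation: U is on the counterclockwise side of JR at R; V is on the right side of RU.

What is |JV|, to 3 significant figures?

50.5

J is at the origin; JR runs at -60.5° with length 26.4, so R = 26.4·(cos -60.5°, sin -60.5°) = (13.0, -23.0). ∠JRU = 118.7°, so RU runs at -60.5° + (180° − 118.7°) = 0.800° from the x-axis; with |RU| = 22.6, U = R + 22.6·(cos 0.800°, sin 0.800°) = (35.6, -22.7). RU ⟂ UV; with |UV| = 13.0 on the right of RU, V = U + 13.0·(0.0140, -1.00) = (35.8, -35.7). Then |JV| = |V − J| = 50.5.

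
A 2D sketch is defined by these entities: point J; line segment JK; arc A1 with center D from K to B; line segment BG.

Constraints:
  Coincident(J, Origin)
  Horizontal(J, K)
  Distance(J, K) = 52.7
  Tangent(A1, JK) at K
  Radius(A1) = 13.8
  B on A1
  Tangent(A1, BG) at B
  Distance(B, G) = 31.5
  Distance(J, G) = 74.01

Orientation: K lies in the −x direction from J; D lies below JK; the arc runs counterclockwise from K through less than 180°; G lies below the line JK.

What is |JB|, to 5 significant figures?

68.263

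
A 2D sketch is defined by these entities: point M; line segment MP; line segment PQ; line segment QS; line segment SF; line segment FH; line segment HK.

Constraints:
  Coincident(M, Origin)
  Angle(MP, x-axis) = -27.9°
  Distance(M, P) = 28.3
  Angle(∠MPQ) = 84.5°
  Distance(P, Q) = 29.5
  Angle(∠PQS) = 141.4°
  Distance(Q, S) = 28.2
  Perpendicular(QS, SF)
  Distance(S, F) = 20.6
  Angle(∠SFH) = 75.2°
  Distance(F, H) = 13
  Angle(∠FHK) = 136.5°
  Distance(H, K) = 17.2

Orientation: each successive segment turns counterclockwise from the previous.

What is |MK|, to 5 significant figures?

37.430

∠SFH = 75.2° gives FH at -59.000° from the x-axis; with |FH| = 13.0, H = (15.298, 24.222). ∠FHK = 136.5° gives HK at -15.500° from the x-axis; with |HK| = 17.2, K = (31.872, 19.625). Then |MK| = |K − M| = 37.430.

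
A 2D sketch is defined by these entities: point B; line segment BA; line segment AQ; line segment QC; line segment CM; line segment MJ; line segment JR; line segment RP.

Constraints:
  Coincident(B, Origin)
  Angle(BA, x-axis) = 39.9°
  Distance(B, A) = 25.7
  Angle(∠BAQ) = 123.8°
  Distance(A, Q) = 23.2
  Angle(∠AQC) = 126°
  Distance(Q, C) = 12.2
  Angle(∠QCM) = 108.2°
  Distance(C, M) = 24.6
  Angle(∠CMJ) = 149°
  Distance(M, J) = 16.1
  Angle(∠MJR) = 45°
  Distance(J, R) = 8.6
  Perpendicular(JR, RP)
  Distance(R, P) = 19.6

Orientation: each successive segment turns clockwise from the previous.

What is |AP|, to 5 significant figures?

42.035

B is at the origin; BA runs at 39.9° with length 25.7, so A = (19.716, 16.485). ∠BAQ = 123.8° gives AQ at -16.300° from the x-axis; with |AQ| = 23.2, Q = (41.984, 9.9738). ∠AQC = 126.0° gives QC at -70.300° from the x-axis; with |QC| = 12.2, C = (46.096, -1.5122). ∠QCM = 108.2° gives CM at -142.10° from the x-axis; with |CM| = 24.6, M = (26.685, -16.624). ∠CMJ = 149.0° gives MJ at -173.10° from the x-axis; with |MJ| = 16.1, J = (10.701, -18.558). ∠MJR = 45.0° gives JR at 51.900° from the x-axis; with |JR| = 8.6, R = (16.008, -11.790). The perpendicularity gives RP at right angles to JR, so RP runs at -38.100°; with |RP| = 19.6, P = (31.432, -23.884). Then |AP| = |P − A| = 42.035.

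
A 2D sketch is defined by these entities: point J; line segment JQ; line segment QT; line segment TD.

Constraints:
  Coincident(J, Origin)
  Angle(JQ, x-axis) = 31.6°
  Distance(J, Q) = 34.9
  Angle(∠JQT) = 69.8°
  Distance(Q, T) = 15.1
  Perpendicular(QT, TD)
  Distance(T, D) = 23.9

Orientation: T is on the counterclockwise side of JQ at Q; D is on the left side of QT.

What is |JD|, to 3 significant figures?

9.36

J is at the origin; JQ runs at 31.6° with length 34.9, so Q = 34.9·(cos 31.6°, sin 31.6°) = (29.7, 18.3). ∠JQT = 69.8°, so QT runs at 31.6° + (180° − 69.8°) = 142° from the x-axis; with |QT| = 15.1, T = Q + 15.1·(cos 142°, sin 142°) = (17.9, 27.6). QT ⟂ TD; with |TD| = 23.9 on the left of QT, D = T + 23.9·(-0.618, -0.786) = (3.08, 8.84). Then |JD| = |D − J| = 9.36.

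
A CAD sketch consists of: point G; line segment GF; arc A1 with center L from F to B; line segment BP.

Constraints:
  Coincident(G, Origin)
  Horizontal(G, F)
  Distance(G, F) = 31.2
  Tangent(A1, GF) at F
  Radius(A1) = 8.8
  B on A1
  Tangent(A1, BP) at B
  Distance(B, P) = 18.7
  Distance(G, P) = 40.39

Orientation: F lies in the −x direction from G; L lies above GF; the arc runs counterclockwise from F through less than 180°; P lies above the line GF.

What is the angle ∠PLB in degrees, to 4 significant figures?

64.80°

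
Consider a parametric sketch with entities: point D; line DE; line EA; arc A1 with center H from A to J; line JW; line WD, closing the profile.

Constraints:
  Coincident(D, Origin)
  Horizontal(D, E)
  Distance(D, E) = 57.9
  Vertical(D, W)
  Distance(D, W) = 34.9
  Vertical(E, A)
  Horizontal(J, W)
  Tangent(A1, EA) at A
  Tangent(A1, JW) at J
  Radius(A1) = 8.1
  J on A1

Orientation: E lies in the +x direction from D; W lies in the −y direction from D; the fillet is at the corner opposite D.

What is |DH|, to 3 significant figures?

56.6

D is at the origin; DE is horizontal with |DE| = 57.9 and E on the +x side, so E = (57.9, 0.00). DW is vertical with |DW| = 34.9 and W on the −y side, so W = (0.00, -34.9). The virtual corner opposite D is at (57.9, -34.9). Since A1 is tangent to EA there, HA ⟂ EA and since A1 is tangent to JW there, HJ ⟂ JW, with radius 8.1, so the center H sits 8.1 in from both sides at H = (49.8, -26.8). Then |DH| = |H − D| = 56.6.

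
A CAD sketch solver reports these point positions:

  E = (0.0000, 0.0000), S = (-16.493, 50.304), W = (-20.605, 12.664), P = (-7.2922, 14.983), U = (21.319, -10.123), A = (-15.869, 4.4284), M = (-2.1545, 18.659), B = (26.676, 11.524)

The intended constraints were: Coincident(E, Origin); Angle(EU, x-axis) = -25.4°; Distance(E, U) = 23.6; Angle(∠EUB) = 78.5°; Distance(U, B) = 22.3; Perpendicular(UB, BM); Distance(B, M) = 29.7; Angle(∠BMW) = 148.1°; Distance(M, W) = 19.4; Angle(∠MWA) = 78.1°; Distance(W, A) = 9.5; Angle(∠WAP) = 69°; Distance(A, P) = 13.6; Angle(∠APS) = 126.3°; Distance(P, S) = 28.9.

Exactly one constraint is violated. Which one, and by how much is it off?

Distance(P, S) = 28.9 — off by 7.60.

E = (0.00, 0.00) ✓; EU at -25.40° ✓; |EU| = 23.60 ✓; ∠EUB = 78.50° ✓; |UB| = 22.30 ✓; ∠(UB, BM) = 90.00° ✓; |BM| = 29.70 ✓; ∠BMW = 148.1° ✓; |MW| = 19.40 ✓; ∠MWA = 78.10° ✓; |WA| = 9.500 ✓; ∠WAP = 69.00° ✓; |AP| = 13.60 ✓; ∠APS = 126.3° ✓; |PS| = 36.50 ✗.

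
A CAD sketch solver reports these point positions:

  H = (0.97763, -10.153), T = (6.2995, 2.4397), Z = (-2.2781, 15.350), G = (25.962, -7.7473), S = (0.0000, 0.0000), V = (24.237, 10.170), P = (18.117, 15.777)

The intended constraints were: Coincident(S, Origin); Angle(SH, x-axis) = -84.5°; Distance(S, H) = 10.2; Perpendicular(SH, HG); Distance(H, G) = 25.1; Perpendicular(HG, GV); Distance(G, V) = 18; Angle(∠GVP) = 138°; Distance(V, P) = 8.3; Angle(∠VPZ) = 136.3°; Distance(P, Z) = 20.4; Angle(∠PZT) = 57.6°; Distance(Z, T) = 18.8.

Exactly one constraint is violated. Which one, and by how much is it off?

Distance(Z, T) = 18.8 — off by 3.30.

S = (0.00, 0.00) ✓; SH at -84.50° ✓; |SH| = 10.20 ✓; ∠(SH, HG) = 90.00° ✓; |HG| = 25.10 ✓; ∠(HG, GV) = 90.00° ✓; |GV| = 18.00 ✓; ∠GVP = 138.0° ✓; |VP| = 8.300 ✓; ∠VPZ = 136.3° ✓; |PZ| = 20.40 ✓; ∠PZT = 57.60° ✓; |ZT| = 15.50 ✗.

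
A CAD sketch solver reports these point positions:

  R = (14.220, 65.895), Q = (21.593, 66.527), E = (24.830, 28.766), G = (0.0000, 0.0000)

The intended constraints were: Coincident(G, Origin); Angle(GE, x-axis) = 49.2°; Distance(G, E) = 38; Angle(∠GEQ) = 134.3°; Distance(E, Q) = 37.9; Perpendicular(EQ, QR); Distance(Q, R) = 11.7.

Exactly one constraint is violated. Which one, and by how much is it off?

Distance(Q, R) = 11.7 — off by 4.30.

G = (0.00, 0.00) ✓; GE at 49.20° ✓; |GE| = 38.00 ✓; ∠GEQ = 134.3° ✓; |EQ| = 37.90 ✓; ∠(EQ, QR) = 90.00° ✓; |QR| = 7.400 ✗.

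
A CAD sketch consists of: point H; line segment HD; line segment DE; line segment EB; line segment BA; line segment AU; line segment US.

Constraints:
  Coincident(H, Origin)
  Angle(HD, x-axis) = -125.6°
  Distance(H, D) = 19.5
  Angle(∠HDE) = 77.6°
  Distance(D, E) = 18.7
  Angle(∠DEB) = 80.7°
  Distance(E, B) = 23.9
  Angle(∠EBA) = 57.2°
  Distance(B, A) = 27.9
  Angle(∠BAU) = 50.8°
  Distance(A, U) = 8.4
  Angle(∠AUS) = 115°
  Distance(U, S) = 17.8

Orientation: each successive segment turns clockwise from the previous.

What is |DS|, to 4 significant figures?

22.16

H is at the origin; HD runs at -125.6° with length 19.5, so D = (-11.35, -15.86). ∠HDE = 77.6° gives DE at 132.0° from the x-axis; with |DE| = 18.7, E = (-23.86, -1.959). ∠DEB = 80.7° gives EB at 32.70° from the x-axis; with |EB| = 23.9, B = (-3.752, 10.95). ∠EBA = 57.2° gives BA at -90.10° from the x-axis; with |BA| = 27.9, A = (-3.801, -16.95). ∠BAU = 50.8° gives AU at 140.7° from the x-axis; with |AU| = 8.4, U = (-10.30, -11.63). ∠AUS = 115.0° gives US at 75.70° from the x-axis; with |US| = 17.8, S = (-5.904, 5.622). Then |DS| = |S − D| = 22.16.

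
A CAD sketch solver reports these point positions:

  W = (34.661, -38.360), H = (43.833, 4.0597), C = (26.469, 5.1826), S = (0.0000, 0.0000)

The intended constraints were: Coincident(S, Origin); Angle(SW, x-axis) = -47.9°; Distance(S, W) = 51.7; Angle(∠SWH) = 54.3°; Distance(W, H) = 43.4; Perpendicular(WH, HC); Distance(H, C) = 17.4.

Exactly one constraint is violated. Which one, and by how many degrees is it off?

Perpendicular(WH, HC) — off by 8.50°.

S = (0.00, 0.00) ✓; SW at -47.90° ✓; |SW| = 51.70 ✓; ∠SWH = 54.30° ✓; |WH| = 43.40 ✓; ∠(WH, HC) = 98.50° ✗; |HC| = 17.40 ✓.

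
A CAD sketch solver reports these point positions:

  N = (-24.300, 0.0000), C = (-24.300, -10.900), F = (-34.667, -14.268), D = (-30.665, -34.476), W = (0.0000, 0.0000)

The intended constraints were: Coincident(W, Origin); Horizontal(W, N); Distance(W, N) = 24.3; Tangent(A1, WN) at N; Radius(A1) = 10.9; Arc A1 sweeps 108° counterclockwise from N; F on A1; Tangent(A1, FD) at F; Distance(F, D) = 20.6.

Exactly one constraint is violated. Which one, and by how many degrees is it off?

Tangent(A1, FD) at F — off by 6.80°.

W = (0.00, 0.00) ✓; W.y = 0.00, N.y = 0.00 ✓; |WN| = 24.30 ✓; ∠(CN, NW) = 90.00° ✓; |CN| = 10.90 ✓; bearing(C→F) − bearing(C→N) = 108.0° ✓; |CF| = 10.90 ✓; ∠(CF, FD) = 96.80° ✗; |FD| = 20.60 ✓.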